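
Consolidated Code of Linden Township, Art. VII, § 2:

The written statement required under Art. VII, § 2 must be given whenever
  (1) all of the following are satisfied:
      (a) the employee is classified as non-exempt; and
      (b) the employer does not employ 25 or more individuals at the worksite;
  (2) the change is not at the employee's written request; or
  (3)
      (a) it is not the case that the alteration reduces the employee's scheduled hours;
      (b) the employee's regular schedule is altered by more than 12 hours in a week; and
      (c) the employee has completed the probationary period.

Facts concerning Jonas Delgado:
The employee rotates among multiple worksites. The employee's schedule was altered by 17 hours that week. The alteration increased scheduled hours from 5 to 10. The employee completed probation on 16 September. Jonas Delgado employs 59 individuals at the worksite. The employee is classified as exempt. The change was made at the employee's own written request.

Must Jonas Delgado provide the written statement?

Yes — required.

(a) non-exempt — not satisfied.
(b) not (≥ 25 at site) — not satisfied.
(1): F AND F → false.
(2) not employee-requested — not satisfied.
(a) not (hours reduced) — satisfied.
(b) schedule shift > 12h — satisfied.
(c) past probation — met.
So (3) is satisfied (T AND T AND T).
Overall: F OR F OR T → true.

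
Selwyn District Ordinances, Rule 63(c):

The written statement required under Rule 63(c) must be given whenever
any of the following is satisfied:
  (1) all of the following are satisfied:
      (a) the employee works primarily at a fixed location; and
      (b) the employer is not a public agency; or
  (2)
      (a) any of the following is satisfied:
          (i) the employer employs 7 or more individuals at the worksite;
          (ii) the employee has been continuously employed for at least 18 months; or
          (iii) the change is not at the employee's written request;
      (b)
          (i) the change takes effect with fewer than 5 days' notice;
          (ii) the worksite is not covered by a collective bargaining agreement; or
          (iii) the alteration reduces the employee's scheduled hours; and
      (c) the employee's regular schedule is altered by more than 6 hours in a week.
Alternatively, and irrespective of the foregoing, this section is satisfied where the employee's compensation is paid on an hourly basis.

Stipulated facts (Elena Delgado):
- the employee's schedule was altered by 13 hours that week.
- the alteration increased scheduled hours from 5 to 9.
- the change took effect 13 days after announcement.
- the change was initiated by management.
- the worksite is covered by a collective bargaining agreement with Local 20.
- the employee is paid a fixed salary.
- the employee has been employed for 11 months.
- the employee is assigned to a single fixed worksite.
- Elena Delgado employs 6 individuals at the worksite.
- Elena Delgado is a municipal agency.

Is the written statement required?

(a) fixed location — met.
(b) not (public agency) — not satisfied.
(1): T AND F → false.
(i) ≥ 7 at site — fails.
(ii) tenure ≥ 18 mo. — not satisfied.
(iii) not employee-requested — satisfied.
(a): F OR F OR T → true.
(i) < 5 days' notice — fails.
(ii) no CBA — fails.
(iii) hours reduced — not satisfied.
(b): F OR F OR F → false.
(c) schedule shift > 6h — met.
So (2) is not satisfied (T AND F AND T).
So Overall is not satisfied (F OR F).
Exception (hourly-paid) — not satisfied.
Result: main false OR exception false → false.

No — not required.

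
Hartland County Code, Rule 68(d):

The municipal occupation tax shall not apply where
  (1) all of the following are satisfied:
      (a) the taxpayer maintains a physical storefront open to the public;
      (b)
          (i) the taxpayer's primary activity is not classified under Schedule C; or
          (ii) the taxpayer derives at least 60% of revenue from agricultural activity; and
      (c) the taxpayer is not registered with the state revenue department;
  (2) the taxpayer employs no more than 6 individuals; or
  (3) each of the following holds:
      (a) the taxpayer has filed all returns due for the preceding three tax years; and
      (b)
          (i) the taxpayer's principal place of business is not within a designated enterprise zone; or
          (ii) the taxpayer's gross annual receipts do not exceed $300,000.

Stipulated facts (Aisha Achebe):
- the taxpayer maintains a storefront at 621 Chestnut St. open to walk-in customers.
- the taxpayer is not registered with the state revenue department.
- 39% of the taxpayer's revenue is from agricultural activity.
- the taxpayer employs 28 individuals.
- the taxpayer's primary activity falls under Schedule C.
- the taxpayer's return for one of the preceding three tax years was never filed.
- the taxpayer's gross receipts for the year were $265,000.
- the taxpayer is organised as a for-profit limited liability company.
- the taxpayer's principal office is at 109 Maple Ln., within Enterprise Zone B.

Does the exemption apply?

No — not exempt.

(a) has storefront — met.
(i) not (Schedule C activity) — fails.
(ii) ≥60% agricultural — not satisfied.
(b) = F OR F = false.
(c) not (state-registered) — met.
(1): T AND F AND T → false.
(2) ≤ 6 employees — not met.
(a) returns current — not satisfied.
(i) not (in enterprise zone) — not satisfied.
(ii) receipts ≤ $300,000 — holds.
(b) = F OR T = true.
(3) = F AND T = false.
Overall: F OR F OR F → false.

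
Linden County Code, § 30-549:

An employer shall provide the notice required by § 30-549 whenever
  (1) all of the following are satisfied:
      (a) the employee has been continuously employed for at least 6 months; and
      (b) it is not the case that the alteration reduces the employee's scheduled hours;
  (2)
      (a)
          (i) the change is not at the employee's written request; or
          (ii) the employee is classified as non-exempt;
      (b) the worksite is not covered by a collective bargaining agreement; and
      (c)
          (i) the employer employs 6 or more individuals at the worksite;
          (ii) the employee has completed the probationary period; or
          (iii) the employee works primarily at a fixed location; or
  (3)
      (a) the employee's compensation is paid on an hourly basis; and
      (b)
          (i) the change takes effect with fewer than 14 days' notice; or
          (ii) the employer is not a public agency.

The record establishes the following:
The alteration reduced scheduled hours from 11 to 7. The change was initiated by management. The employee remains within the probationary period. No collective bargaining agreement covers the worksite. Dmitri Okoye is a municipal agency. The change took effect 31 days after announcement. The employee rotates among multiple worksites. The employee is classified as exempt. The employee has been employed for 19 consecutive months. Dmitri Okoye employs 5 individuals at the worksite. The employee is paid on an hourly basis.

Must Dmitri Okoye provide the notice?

(a) tenure ≥ 6 mo. — satisfied.
(b) not (hours reduced) — not satisfied.
So (1) is not satisfied (T AND F).
(i) not employee-requested — holds.
(ii) non-exempt — not met.
(a) = T OR F = true.
(b) no CBA — met.
(i) ≥ 6 at site — not satisfied.
(ii) past probation — not met.
(iii) fixed location — not met.
(c): F OR F OR F → false.
(2) = T AND T AND F = false.
(a) hourly-paid — satisfied.
(i) < 14 days' notice — not satisfied.
(ii) not (public agency) — not met.
(b) = F OR F = false.
(3): T AND F → false.
Overall = F OR F OR F = false.

No — not required.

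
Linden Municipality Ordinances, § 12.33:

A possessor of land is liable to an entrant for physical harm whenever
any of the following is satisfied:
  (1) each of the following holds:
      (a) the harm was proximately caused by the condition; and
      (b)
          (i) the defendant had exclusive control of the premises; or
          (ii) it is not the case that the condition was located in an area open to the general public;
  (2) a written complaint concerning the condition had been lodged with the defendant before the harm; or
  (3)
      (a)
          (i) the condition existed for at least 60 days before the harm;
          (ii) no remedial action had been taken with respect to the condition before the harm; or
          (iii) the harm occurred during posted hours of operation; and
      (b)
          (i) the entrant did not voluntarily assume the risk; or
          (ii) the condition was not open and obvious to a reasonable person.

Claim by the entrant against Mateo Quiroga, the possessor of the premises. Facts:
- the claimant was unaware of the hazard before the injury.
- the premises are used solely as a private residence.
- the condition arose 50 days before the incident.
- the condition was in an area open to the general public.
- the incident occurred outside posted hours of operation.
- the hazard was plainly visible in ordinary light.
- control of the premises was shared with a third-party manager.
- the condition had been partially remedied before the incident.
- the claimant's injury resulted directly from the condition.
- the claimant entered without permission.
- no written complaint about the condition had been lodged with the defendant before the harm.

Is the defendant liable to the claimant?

(a) proximate cause — holds.
(i) exclusive control — not met.
(ii) not (public area) — fails.
(b): F OR F → false.
So (1) is not satisfied (T AND F).
(2) complaint lodged — not satisfied.
(i) condition ≥60 days old — not met.
(ii) no remedial action — not satisfied.
(iii) during posted hours — not satisfied.
So (a) is not satisfied (F OR F OR F).
(i) no assumed risk — holds.
(ii) not open/obvious — not met.
(b): T OR F → true.
(3) = F AND T = false.
Overall: F OR F OR F → false.

No — not liable.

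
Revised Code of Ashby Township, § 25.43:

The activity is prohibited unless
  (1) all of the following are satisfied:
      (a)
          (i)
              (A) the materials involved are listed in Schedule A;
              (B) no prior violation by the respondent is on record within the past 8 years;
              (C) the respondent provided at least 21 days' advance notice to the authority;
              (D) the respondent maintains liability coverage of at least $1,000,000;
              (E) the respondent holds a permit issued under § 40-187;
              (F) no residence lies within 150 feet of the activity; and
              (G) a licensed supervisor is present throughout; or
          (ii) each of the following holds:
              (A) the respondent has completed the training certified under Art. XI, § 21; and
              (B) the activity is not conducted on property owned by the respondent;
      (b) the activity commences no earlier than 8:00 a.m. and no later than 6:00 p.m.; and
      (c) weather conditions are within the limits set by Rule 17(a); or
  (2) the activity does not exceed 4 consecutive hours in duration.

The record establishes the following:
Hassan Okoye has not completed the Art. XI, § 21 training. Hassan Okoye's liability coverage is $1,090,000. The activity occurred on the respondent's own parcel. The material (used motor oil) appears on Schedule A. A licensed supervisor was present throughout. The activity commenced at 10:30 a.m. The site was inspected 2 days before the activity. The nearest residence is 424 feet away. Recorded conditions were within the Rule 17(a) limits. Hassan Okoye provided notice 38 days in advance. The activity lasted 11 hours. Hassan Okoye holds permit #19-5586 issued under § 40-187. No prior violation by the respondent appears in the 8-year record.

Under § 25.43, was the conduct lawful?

Yes — lawful.

(A) Schedule A material — met.
(B) no prior violation — holds.
(C) ≥21 days' notice — satisfied.
(D) coverage ≥ $1,000,000 — holds.
(E) holds permit — satisfied.
(F) no residence in 150 ft — met.
(G) supervisor present — met.
So (i) is satisfied (T AND T AND T AND T AND T AND T AND T).
(A) training certified — not satisfied.
(B) not (own property) — fails.
(ii) = F AND F = false.
(a): T OR F → true.
(b) start within hours — met.
(c) weather ok — met.
(1) = T AND T AND T = true.
(2) ≤ 4 hrs duration — not satisfied.
Overall: T OR F → true.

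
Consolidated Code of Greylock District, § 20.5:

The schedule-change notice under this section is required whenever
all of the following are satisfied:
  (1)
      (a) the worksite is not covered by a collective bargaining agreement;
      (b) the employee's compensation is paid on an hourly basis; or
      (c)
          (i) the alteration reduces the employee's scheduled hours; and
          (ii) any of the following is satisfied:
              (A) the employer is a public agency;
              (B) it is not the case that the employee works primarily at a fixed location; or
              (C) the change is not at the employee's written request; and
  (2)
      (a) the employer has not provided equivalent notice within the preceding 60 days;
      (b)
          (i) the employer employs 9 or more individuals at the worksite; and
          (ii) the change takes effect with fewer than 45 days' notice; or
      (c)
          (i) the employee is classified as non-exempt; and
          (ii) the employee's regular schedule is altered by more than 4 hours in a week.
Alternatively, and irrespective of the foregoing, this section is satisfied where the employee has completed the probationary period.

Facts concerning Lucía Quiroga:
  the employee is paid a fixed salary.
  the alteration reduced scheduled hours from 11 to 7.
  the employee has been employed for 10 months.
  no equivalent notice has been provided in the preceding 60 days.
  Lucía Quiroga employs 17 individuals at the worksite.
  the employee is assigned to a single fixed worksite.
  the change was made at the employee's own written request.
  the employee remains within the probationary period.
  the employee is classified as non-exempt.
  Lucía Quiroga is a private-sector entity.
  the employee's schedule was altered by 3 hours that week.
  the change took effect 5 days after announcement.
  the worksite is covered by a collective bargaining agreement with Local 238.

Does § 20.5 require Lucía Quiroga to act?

No — not required.

(a) no CBA — fails.
(b) hourly-paid — fails.
(i) hours reduced — satisfied.
(A) public agency — fails.
(B) not (fixed location) — not satisfied.
(C) not employee-requested — fails.
(ii) = F OR F OR F = false.
So (c) is not satisfied (T AND F).
(1): F OR F OR F → false.
(a) no recent notice — met.
(i) ≥ 9 at site — met.
(ii) < 45 days' notice — satisfied.
So (b) is satisfied (T AND T).
(i) non-exempt — satisfied.
(ii) schedule shift > 4h — fails.
(c) = T AND F = false.
(2): T OR T OR F → true.
Overall: F AND T → false.
Exception (past probation) — not satisfied.
Result: main false OR exception false → false.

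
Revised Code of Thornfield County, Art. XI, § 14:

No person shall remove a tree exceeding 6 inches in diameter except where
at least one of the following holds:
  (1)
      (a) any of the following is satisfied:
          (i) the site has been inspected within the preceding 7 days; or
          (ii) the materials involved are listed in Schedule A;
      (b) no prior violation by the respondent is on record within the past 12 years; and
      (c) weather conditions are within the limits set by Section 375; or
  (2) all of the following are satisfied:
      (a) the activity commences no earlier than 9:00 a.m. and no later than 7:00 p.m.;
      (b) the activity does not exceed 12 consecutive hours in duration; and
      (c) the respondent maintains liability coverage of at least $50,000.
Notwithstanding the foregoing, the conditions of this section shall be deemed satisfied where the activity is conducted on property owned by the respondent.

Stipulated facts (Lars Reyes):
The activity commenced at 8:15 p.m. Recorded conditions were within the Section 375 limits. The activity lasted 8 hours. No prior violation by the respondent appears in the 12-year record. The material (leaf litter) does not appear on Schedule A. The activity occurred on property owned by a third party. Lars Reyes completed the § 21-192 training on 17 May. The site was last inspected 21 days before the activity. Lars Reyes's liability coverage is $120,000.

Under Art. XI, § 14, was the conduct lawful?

No — unlawful.

(i) site inspected — not met.
(ii) Schedule A material — not met.
So (a) is not satisfied (F OR F).
(b) no prior violation — met.
(c) weather ok — holds.
(1) = F AND T AND T = false.
(a) start within hours — not met.
(b) ≤ 12 hrs duration — satisfied.
(c) coverage ≥ $50,000 — satisfied.
(2): F AND T AND T → false.
Overall = F OR F = false.
Exception (own property) — not satisfied.
Result: main false OR exception false → false.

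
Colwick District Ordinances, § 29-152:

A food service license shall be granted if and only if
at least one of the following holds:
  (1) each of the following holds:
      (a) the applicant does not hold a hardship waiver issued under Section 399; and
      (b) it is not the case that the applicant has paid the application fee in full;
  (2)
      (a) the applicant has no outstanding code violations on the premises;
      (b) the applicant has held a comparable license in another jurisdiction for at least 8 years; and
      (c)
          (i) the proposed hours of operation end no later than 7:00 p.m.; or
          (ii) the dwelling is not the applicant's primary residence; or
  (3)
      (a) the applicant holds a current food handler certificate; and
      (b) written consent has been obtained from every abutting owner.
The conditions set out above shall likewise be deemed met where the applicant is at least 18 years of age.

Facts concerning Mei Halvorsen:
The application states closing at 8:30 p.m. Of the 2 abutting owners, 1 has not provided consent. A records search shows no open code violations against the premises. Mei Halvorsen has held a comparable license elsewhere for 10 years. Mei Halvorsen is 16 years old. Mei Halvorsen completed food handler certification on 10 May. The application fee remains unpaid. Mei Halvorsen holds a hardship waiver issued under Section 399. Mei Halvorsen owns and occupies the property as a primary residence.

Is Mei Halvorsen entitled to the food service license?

(a) not (hardship waiver) — fails.
(b) not (fee paid) — holds.
(1): F AND T → false.
(a) no code violations — satisfied.
(b) prior license ≥ 8 yr — satisfied.
(i) closes by 7 p.m. — fails.
(ii) not (primary residence) — not met.
So (c) is not satisfied (F OR F).
(2) = T AND T AND F = false.
(a) food handler cert. — holds.
(b) all abutters consent — not met.
So (3) is not satisfied (T AND F).
Overall: F OR F OR F → false.
Exception (age ≥ 18) — not satisfied.
Result: main false OR exception false → false.

No — denied.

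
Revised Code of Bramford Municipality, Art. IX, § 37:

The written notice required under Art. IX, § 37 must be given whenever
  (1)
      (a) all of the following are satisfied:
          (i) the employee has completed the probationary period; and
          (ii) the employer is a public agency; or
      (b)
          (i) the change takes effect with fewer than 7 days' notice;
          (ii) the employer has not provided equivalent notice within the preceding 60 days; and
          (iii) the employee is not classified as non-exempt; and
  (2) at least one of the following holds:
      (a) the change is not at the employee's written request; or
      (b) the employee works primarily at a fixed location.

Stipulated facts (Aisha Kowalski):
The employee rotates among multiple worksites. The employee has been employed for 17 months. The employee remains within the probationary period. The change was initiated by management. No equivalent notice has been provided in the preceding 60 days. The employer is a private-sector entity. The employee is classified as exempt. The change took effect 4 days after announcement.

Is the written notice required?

Yes — required.

(i) past probation — not met.
(ii) public agency — not satisfied.
(a): F AND F → false.
(i) < 7 days' notice — satisfied.
(ii) no recent notice — met.
(iii) not (non-exempt) — met.
(b): T AND T AND T → true.
So (1) is satisfied (F OR T).
(a) not employee-requested — holds.
(b) fixed location — not satisfied.
(2): T OR F → true.
Overall = T AND T = true.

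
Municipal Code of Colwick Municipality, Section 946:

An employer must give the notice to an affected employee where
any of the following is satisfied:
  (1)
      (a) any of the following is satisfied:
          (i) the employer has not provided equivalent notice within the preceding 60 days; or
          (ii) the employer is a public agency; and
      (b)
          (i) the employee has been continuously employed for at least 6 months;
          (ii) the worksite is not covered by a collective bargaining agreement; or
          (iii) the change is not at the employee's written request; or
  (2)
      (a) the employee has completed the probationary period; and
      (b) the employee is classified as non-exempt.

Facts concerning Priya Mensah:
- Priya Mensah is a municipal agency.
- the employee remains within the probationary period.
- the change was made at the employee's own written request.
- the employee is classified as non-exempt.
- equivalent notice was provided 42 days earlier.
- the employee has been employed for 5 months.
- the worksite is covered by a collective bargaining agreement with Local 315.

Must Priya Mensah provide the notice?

No — not required.

(i) no recent notice — not met.
(ii) public agency — met.
So (a) is satisfied (F OR T).
(i) tenure ≥ 6 mo. — not satisfied.
(ii) no CBA — not satisfied.
(iii) not employee-requested — not met.
(b): F OR F OR F → false.
So (1) is not satisfied (T AND F).
(a) past probation — not satisfied.
(b) non-exempt — holds.
So (2) is not satisfied (F AND T).
Overall = F OR F = false.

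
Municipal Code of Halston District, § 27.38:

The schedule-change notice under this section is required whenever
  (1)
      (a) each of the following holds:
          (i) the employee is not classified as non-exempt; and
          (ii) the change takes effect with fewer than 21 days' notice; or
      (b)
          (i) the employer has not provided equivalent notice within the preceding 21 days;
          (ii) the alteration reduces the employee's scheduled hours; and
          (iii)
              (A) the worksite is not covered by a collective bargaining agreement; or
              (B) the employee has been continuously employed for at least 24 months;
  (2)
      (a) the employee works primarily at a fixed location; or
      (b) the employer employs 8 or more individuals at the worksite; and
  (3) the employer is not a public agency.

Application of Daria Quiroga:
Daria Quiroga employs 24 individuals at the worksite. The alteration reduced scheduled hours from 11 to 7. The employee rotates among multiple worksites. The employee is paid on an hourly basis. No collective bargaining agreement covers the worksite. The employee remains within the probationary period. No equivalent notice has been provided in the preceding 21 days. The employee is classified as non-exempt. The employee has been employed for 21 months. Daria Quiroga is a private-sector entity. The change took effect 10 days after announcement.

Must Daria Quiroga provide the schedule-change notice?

(i) not (non-exempt) — not met.
(ii) < 21 days' notice — met.
(a) = F AND T = false.
(i) no recent notice — satisfied.
(ii) hours reduced — holds.
(A) no CBA — holds.
(B) tenure ≥ 24 mo. — not satisfied.
So (iii) is satisfied (T OR F).
(b): T AND T AND T → true.
So (1) is satisfied (F OR T).
(a) fixed location — not met.
(b) ≥ 8 at site — satisfied.
(2) = F OR T = true.
(3) not (public agency) — satisfied.
So Overall is satisfied (T AND T AND T).

Yes — required.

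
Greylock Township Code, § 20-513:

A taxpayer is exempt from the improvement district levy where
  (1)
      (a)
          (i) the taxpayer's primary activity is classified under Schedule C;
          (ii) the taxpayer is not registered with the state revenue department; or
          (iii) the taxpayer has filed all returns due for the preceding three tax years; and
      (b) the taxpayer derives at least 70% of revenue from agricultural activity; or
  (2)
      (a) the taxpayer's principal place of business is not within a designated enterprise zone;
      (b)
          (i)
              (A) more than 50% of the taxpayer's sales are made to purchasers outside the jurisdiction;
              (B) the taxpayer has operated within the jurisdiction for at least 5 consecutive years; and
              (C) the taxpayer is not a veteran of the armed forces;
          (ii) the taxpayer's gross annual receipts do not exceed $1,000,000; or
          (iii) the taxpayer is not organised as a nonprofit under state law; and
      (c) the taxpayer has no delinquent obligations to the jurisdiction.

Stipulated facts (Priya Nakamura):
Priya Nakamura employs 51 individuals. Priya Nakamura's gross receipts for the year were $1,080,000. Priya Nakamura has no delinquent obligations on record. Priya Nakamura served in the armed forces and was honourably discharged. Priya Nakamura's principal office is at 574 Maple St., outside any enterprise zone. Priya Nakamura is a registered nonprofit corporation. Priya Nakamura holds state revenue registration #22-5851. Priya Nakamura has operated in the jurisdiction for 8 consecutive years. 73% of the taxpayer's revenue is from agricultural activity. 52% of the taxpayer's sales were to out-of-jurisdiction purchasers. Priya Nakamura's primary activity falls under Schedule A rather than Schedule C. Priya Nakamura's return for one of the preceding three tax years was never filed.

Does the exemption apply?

No — not exempt.

(i) Schedule C activity — not satisfied.
(ii) not (state-registered) — not met.
(iii) returns current — fails.
So (a) is not satisfied (F OR F OR F).
(b) ≥70% agricultural — satisfied.
So (1) is not satisfied (F AND T).
(a) not (in enterprise zone) — satisfied.
(A) >50% out-of-jur. sales — met.
(B) ≥ 5 yrs in jurisdiction — satisfied.
(C) not (veteran) — not satisfied.
So (i) is not satisfied (T AND T AND F).
(ii) receipts ≤ $1,000,000 — not satisfied.
(iii) not (nonprofit) — not met.
(b): F OR F OR F → false.
(c) no delinquency — satisfied.
(2): T AND F AND T → false.
Overall: F OR F → false.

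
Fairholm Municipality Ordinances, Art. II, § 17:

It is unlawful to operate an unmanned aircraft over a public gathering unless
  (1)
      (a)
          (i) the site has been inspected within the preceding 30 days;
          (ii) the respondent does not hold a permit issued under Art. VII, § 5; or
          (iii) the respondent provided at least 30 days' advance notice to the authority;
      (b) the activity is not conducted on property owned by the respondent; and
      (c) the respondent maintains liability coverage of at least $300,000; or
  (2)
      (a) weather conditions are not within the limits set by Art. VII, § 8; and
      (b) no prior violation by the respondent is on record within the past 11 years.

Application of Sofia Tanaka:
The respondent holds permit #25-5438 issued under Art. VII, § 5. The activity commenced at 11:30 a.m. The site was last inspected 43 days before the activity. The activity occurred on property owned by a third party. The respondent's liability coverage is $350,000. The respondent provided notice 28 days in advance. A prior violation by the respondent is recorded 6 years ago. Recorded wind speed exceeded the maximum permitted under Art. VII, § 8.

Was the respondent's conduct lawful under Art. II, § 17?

(i) site inspected — not satisfied.
(ii) not (holds permit) — not satisfied.
(iii) ≥30 days' notice — not satisfied.
So (a) is not satisfied (F OR F OR F).
(b) not (own property) — met.
(c) coverage ≥ $300,000 — holds.
(1): F AND T AND T → false.
(a) not (weather ok) — met.
(b) no prior violation — not met.
(2): T AND F → false.
So Overall is not satisfied (F OR F).

No — unlawful.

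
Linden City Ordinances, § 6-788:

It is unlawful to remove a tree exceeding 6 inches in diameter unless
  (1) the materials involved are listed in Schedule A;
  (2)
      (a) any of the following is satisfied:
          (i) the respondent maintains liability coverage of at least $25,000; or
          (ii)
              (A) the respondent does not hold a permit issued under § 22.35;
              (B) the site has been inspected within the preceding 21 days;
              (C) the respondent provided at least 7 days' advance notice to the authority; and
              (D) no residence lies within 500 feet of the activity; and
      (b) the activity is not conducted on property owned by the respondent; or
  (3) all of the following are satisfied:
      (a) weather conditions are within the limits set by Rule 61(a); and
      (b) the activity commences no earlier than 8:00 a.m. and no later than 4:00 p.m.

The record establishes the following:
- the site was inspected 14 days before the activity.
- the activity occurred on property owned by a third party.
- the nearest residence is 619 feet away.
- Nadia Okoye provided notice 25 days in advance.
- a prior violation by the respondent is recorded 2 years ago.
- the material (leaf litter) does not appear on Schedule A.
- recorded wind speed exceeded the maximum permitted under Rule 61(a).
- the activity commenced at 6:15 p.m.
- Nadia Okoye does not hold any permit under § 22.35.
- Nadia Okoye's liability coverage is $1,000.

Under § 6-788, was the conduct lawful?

Yes — lawful.

(1) Schedule A material — not met.
(i) coverage ≥ $25,000 — fails.
(A) not (holds permit) — satisfied.
(B) site inspected — holds.
(C) ≥7 days' notice — holds.
(D) no residence in 500 ft — holds.
So (ii) is satisfied (T AND T AND T AND T).
(a) = F OR T = true.
(b) not (own property) — holds.
So (2) is satisfied (T AND T).
(a) weather ok — fails.
(b) start within hours — fails.
(3): F AND F → false.
Overall: F OR T OR F → true.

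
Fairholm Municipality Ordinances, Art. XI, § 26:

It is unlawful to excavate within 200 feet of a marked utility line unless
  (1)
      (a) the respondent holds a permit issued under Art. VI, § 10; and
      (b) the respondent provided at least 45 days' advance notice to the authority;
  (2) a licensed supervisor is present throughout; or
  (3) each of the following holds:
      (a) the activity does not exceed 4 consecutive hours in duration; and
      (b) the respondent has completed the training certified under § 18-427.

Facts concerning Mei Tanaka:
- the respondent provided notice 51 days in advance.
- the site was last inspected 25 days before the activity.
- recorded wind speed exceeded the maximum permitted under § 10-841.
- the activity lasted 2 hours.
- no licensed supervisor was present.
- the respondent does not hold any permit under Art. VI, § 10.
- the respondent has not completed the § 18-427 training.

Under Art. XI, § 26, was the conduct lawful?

(a) holds permit — fails.
(b) ≥45 days' notice — met.
(1) = F AND T = false.
(2) supervisor present — fails.
(a) ≤ 4 hrs duration — satisfied.
(b) training certified — fails.
(3): T AND F → false.
Overall = F OR F OR F = false.

No — unlawful.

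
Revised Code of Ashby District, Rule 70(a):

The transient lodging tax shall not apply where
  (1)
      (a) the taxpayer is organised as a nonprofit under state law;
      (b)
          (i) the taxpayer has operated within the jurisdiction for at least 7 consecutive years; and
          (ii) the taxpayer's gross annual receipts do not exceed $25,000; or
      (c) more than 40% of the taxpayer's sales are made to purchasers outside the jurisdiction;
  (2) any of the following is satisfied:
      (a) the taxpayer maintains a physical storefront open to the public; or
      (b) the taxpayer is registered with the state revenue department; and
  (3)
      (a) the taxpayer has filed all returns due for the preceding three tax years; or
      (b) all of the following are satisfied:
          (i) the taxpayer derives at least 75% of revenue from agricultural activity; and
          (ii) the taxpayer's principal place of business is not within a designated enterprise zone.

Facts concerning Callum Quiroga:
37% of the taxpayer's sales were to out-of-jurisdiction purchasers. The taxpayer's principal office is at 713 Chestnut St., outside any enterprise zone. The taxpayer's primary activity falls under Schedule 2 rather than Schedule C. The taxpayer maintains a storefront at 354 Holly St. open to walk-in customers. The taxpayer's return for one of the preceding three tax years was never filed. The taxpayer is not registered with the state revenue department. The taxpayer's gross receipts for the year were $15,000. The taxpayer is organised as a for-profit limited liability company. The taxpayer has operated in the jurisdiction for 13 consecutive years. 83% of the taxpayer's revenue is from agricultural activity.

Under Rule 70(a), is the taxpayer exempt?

(a) nonprofit — fails.
(i) ≥ 7 yrs in jurisdiction — met.
(ii) receipts ≤ $25,000 — holds.
So (b) is satisfied (T AND T).
(c) >40% out-of-jur. sales — not met.
(1) = F OR T OR F = true.
(a) has storefront — holds.
(b) state-registered — fails.
So (2) is satisfied (T OR F).
(a) returns current — not met.
(i) ≥75% agricultural — holds.
(ii) not (in enterprise zone) — met.
So (b) is satisfied (T AND T).
(3): F OR T → true.
So Overall is satisfied (T AND T AND T).

Yes — exempt.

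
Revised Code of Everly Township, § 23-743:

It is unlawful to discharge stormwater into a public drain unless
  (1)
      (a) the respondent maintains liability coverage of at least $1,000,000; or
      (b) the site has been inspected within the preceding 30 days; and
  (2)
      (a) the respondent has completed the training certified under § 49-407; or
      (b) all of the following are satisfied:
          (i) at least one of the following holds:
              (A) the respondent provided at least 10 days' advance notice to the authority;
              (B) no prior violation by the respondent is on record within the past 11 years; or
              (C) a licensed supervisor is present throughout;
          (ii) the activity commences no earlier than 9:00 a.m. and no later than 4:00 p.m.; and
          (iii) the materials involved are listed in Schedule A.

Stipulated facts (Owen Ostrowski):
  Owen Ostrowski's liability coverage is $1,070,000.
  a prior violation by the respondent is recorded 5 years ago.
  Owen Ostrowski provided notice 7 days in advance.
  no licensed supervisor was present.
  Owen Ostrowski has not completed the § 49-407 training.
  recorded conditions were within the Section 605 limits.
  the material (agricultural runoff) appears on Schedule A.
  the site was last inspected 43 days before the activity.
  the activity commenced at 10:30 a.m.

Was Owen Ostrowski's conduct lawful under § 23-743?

No — unlawful.

(a) coverage ≥ $1,000,000 — satisfied.
(b) site inspected — fails.
So (1) is satisfied (T OR F).
(a) training certified — not satisfied.
(A) ≥10 days' notice — not met.
(B) no prior violation — not satisfied.
(C) supervisor present — not satisfied.
(i): F OR F OR F → false.
(ii) start within hours — satisfied.
(iii) Schedule A material — satisfied.
(b): F AND T AND T → false.
(2) = F OR F = false.
Overall = T AND F = false.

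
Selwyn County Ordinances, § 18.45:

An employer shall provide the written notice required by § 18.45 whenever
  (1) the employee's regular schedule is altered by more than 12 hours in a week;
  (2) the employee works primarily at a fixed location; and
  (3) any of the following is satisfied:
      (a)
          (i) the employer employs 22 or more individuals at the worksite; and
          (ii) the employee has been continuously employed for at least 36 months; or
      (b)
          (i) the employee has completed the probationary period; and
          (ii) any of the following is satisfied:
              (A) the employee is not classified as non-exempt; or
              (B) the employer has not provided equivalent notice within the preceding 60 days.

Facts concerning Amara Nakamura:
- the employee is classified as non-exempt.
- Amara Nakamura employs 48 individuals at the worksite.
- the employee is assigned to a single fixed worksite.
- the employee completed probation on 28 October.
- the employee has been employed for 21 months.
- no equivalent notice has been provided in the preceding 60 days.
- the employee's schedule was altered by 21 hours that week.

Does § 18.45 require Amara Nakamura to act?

Yes — required.

(1) schedule shift > 12h — holds.
(2) fixed location — holds.
(i) ≥ 22 at site — satisfied.
(ii) tenure ≥ 36 mo. — not met.
So (a) is not satisfied (T AND F).
(i) past probation — met.
(A) not (non-exempt) — not met.
(B) no recent notice — satisfied.
(ii): F OR T → true.
(b): T AND T → true.
(3) = F OR T = true.
Overall = T AND T AND T = true.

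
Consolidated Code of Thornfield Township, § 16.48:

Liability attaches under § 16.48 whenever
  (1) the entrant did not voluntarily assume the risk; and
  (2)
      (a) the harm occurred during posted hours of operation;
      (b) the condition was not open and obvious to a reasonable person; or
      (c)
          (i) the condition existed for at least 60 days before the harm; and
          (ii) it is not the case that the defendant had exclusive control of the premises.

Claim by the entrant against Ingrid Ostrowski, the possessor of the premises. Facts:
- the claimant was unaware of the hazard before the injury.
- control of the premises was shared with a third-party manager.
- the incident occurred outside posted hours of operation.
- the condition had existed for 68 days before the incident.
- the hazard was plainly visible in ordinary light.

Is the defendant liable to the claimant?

(1) no assumed risk — holds.
(a) during posted hours — not met.
(b) not open/obvious — not satisfied.
(i) condition ≥60 days old — holds.
(ii) not (exclusive control) — satisfied.
So (c) is satisfied (T AND T).
So (2) is satisfied (F OR F OR T).
Overall = T AND T = true.

Yes — liable.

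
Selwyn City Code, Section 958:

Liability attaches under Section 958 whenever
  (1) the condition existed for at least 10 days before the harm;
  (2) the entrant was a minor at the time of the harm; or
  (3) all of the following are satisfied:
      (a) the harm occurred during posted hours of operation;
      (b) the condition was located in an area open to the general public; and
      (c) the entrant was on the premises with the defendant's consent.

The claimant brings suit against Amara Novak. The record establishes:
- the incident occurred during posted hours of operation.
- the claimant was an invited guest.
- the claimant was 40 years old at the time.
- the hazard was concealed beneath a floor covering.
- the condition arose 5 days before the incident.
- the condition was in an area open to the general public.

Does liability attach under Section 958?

(1) condition ≥10 days old — fails.
(2) entrant a minor — not satisfied.
(a) during posted hours — met.
(b) public area — met.
(c) consent to enter — met.
(3) = T AND T AND T = true.
Overall: F OR F OR T → true.

Yes — liable.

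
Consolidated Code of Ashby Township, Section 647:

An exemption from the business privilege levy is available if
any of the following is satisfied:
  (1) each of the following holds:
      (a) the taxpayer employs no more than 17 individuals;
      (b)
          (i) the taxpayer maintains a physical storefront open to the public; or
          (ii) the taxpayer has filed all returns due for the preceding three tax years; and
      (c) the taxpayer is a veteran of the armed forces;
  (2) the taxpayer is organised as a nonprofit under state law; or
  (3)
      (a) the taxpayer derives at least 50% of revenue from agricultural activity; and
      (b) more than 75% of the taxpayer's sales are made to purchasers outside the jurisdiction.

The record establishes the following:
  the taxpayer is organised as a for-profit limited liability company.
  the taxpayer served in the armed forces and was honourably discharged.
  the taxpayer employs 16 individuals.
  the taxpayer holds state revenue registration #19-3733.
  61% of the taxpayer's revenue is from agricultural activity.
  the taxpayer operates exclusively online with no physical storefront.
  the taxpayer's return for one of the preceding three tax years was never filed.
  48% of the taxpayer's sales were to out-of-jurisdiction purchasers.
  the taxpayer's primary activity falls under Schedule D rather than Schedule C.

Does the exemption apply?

(a) ≤ 17 employees — holds.
(i) has storefront — not satisfied.
(ii) returns current — fails.
So (b) is not satisfied (F OR F).
(c) veteran — holds.
So (1) is not satisfied (T AND F AND T).
(2) nonprofit — fails.
(a) ≥50% agricultural — met.
(b) >75% out-of-jur. sales — not satisfied.
(3): T AND F → false.
Overall = F OR F OR F = false.

No — not exempt.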